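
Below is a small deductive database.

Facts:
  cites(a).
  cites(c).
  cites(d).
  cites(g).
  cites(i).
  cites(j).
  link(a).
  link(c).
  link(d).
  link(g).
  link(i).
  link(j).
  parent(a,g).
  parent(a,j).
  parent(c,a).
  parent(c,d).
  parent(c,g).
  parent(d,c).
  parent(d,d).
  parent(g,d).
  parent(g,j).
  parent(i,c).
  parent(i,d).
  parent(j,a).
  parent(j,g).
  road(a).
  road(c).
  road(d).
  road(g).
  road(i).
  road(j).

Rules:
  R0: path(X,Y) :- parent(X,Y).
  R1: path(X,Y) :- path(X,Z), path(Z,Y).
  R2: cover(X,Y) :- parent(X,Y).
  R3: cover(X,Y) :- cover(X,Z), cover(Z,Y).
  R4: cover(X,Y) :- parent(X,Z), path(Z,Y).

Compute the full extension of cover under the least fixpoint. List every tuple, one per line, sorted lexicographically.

cover(a,a)
cover(a,c)
cover(a,d)
cover(a,g)
cover(a,j)
cover(c,a)
cover(c,c)
cover(c,d)
cover(c,g)
cover(c,j)
cover(d,a)
cover(d,c)
cover(d,d)
cover(d,g)
cover(d,j)
cover(g,a)
cover(g,c)
cover(g,d)
cover(g,g)
cover(g,j)
cover(i,a)
cover(i,c)
cover(i,d)
cover(i,g)
cover(i,j)
cover(j,a)
cover(j,c)
cover(j,d)
cover(j,g)
cover(j,j)

round 1: derive path(a,g) via R0 from parent(a,g)
round 1: derive path(a,j) via R0 from parent(a,j)
round 1: derive path(c,a) via R0 from parent(c,a)
round 1: derive path(c,d) via R0 from parent(c,d)
round 1: derive path(c,g) via R0 from parent(c,g)
round 1: derive path(d,c) via R0 from parent(d,c)
round 1: derive path(d,d) via R0 from parent(d,d)
round 1: derive path(g,d) via R0 from parent(g,d)
round 1: derive path(g,j) via R0 from parent(g,j)
round 1: derive path(i,c) via R0 from parent(i,c)
round 1: derive path(i,d) via R0 from parent(i,d)
round 1: derive path(j,a) via R0 from parent(j,a)
round 1: derive path(j,g) via R0 from parent(j,g)
round 1: derive cover(a,g) via R2 from parent(a,g)
round 1: derive cover(a,j) via R2 from parent(a,j)
round 1: derive cover(c,a) via R2 from parent(c,a)
round 1: derive cover(c,d) via R2 from parent(c,d)
round 1: derive cover(c,g) via R2 from parent(c,g)
round 1: derive cover(d,c) via R2 from parent(d,c)
round 1: derive cover(d,d) via R2 from parent(d,d)
round 1: derive cover(g,d) via R2 from parent(g,d)
round 1: derive cover(g,j) via R2 from parent(g,j)
round 1: derive cover(i,c) via R2 from parent(i,c)
round 1: derive cover(i,d) via R2 from parent(i,d)
round 1: derive cover(j,a) via R2 from parent(j,a)
round 1: derive cover(j,g) via R2 from parent(j,g)
round 2: derive path(a,a) via R1 from path(a,j), path(j,a)
round 2: derive path(a,d) via R1 from path(a,g), path(g,d)
round 2: derive path(c,c) via R1 from path(c,d), path(d,c)
round 2: derive path(c,j) via R1 from path(c,a), path(a,j)
round 2: derive path(d,a) via R1 from path(d,c), path(c,a)
round 2: derive path(d,g) via R1 from path(d,c), path(c,g)
round 2: derive path(g,a) via R1 from path(g,j), path(j,a)
round 2: derive path(g,c) via R1 from path(g,d), path(d,c)
round 2: derive path(g,g) via R1 from path(g,j), path(j,g)
round 2: derive path(i,a) via R1 from path(i,c), path(c,a)
round 2: derive path(i,g) via R1 from path(i,c), path(c,g)
round 2: derive path(j,d) via R1 from path(j,g), path(g,d)
round 2: derive path(j,j) via R1 from path(j,a), path(a,j)
round 2: derive cover(a,a) via R3 from cover(a,j), cover(j,a)
round 2: derive cover(a,d) via R3 from cover(a,g), cover(g,d)
round 2: derive cover(c,c) via R3 from cover(c,d), cover(d,c)
round 2: derive cover(c,j) via R3 from cover(c,a), cover(a,j)
round 2: derive cover(d,a) via R3 from cover(d,c), cover(c,a)
round 2: derive cover(d,g) via R3 from cover(d,c), cover(c,g)
round 2: derive cover(g,a) via R3 from cover(g,j), cover(j,a)
round 2: derive cover(g,c) via R3 from cover(g,d), cover(d,c)
round 2: derive cover(g,g) via R3 from cover(g,j), cover(j,g)
round 2: derive cover(i,a) via R3 from cover(i,c), cover(c,a)
round 2: derive cover(i,g) via R3 from cover(i,c), cover(c,g)
round 2: derive cover(j,d) via R3 from cover(j,g), cover(g,d)
round 2: derive cover(j,j) via R3 from cover(j,a), cover(a,j)
round 3: derive path(a,c) via R1 from path(a,d), path(d,c)
round 3: derive path(d,j) via R1 from path(d,a), path(a,j)
round 3: derive path(i,j) via R1 from path(i,a), path(a,j)
round 3: derive path(j,c) via R1 from path(j,d), path(d,c)
round 3: derive cover(a,c) via R3 from cover(a,d), cover(d,c)
round 3: derive cover(d,j) via R3 from cover(d,a), cover(a,j)
round 3: derive cover(i,j) via R3 from cover(i,a), cover(a,j)
round 3: derive cover(j,c) via R3 from cover(j,d), cover(d,c)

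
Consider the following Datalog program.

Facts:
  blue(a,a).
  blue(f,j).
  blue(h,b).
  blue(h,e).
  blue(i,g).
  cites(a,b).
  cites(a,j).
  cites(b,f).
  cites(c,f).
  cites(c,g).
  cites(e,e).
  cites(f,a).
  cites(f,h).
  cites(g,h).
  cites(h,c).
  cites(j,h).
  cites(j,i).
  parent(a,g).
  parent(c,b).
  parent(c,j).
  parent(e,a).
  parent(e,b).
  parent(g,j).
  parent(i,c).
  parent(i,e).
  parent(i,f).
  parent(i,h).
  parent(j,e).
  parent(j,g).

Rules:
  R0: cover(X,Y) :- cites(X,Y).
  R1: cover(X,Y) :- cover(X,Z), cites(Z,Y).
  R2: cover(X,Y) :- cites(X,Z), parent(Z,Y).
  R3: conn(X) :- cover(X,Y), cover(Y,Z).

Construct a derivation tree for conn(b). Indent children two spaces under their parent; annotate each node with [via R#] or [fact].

round 1: derive cover(a,b) via R0 from cites(a,b)
round 1: derive cover(a,j) via R0 from cites(a,j)
round 1: derive cover(b,f) via R0 from cites(b,f)
round 1: derive cover(c,f) via R0 from cites(c,f)
round 1: derive cover(c,g) via R0 from cites(c,g)
round 1: derive cover(e,e) via R0 from cites(e,e)
round 1: derive cover(f,a) via R0 from cites(f,a)
round 1: derive cover(f,h) via R0 from cites(f,h)
round 1: derive cover(g,h) via R0 from cites(g,h)
round 1: derive cover(h,c) via R0 from cites(h,c)
round 1: derive cover(j,h) via R0 from cites(j,h)
round 1: derive cover(j,i) via R0 from cites(j,i)
round 1: derive cover(a,e) via R2 from cites(a,j), parent(j,e)
round 1: derive cover(a,g) via R2 from cites(a,j), parent(j,g)
round 1: derive cover(c,j) via R2 from cites(c,g), parent(g,j)
round 1: derive cover(e,a) via R2 from cites(e,e), parent(e,a)
round 1: derive cover(e,b) via R2 from cites(e,e), parent(e,b)
round 1: derive cover(f,g) via R2 from cites(f,a), parent(a,g)
round 1: derive cover(h,b) via R2 from cites(h,c), parent(c,b)
round 1: derive cover(h,j) via R2 from cites(h,c), parent(c,j)
round 1: derive cover(j,c) via R2 from cites(j,i), parent(i,c)
round 1: derive cover(j,e) via R2 from cites(j,i), parent(i,e)
round 1: derive cover(j,f) via R2 from cites(j,i), parent(i,f)
round 2: derive cover(a,f) via R1 from cover(a,b), cites(b,f)
round 2: derive cover(a,h) via R1 from cover(a,g), cites(g,h)
round 2: derive cover(a,i) via R1 from cover(a,j), cites(j,i)
round 2: derive cover(b,a) via R1 from cover(b,f), cites(f,a)
round 2: derive cover(b,h) via R1 from cover(b,f), cites(f,h)
round 2: derive cover(c,a) via R1 from cover(c,f), cites(f,a)
round 2: derive cover(c,h) via R1 from cover(c,f), cites(f,h)
round 2: derive cover(c,i) via R1 from cover(c,j), cites(j,i)
round 2: derive cover(e,f) via R1 from cover(e,b), cites(b,f)
round 2: derive cover(e,j) via R1 from cover(e,a), cites(a,j)
round 2: derive cover(f,b) via R1 from cover(f,a), cites(a,b)
round 2: derive cover(f,c) via R1 from cover(f,h), cites(h,c)
round 2: derive cover(f,j) via R1 from cover(f,a), cites(a,j)
round 2: derive cover(g,c) via R1 from cover(g,h), cites(h,c)
round 2: derive cover(h,f) via R1 from cover(h,b), cites(b,f)
round 2: derive cover(h,g) via R1 from cover(h,c), cites(c,g)
round 2: derive cover(h,h) via R1 from cover(h,j), cites(j,h)
round 2: derive cover(h,i) via R1 from cover(h,j), cites(j,i)
round 2: derive cover(j,a) via R1 from cover(j,f), cites(f,a)
round 2: derive cover(j,g) via R1 from cover(j,c), cites(c,g)
round 2: derive conn(a) via R3 from cover(a,b), cover(b,f)
round 2: derive conn(b) via R3 from cover(b,f), cover(f,a)
round 2: derive conn(c) via R3 from cover(c,f), cover(f,a)
round 2: derive conn(e) via R3 from cover(e,a), cover(a,b)
round 2: derive conn(f) via R3 from cover(f,a), cover(a,b)
round 2: derive conn(g) via R3 from cover(g,h), cover(h,b)
round 2: derive conn(h) via R3 from cover(h,b), cover(b,f)
round 2: derive conn(j) via R3 from cover(j,c), cover(c,f)
round 3: derive cover(a,a) via R1 from cover(a,f), cites(f,a)
round 3: derive cover(a,c) via R1 from cover(a,h), cites(h,c)
round 3: derive cover(b,b) via R1 from cover(b,a), cites(a,b)
round 3: derive cover(b,c) via R1 from cover(b,h), cites(h,c)
round 3: derive cover(b,j) via R1 from cover(b,a), cites(a,j)
round 3: derive cover(c,b) via R1 from cover(c,a), cites(a,b)
round 3: derive cover(c,c) via R1 from cover(c,h), cites(h,c)
round 3: derive cover(e,h) via R1 from cover(e,f), cites(f,h)
round 3: derive cover(e,i) via R1 from cover(e,j), cites(j,i)
round 3: derive cover(f,f) via R1 from cover(f,b), cites(b,f)
round 3: derive cover(f,i) via R1 from cover(f,j), cites(j,i)
round 3: derive cover(g,f) via R1 from cover(g,c), cites(c,f)
round 3: derive cover(g,g) via R1 from cover(g,c), cites(c,g)
round 3: derive cover(h,a) via R1 from cover(h,f), cites(f,a)
round 3: derive cover(j,b) via R1 from cover(j,a), cites(a,b)
round 3: derive cover(j,j) via R1 from cover(j,a), cites(a,j)
round 4: derive cover(b,g) via R1 from cover(b,c), cites(c,g)
round 4: derive cover(b,i) via R1 from cover(b,j), cites(j,i)
round 4: derive cover(e,c) via R1 from cover(e,h), cites(h,c)
round 4: derive cover(g,a) via R1 from cover(g,f), cites(f,a)
round 5: derive cover(e,g) via R1 from cover(e,c), cites(c,g)
round 5: derive cover(g,b) via R1 from cover(g,a), cites(a,b)
round 5: derive cover(g,j) via R1 from cover(g,a), cites(a,j)
round 6: derive cover(g,i) via R1 from cover(g,j), cites(j,i)

conn(b)  [via R3]
  cover(b,f)  [via R0]
    cites(b,f)  [fact]
  cover(f,a)  [via R0]
    cites(f,a)  [fact]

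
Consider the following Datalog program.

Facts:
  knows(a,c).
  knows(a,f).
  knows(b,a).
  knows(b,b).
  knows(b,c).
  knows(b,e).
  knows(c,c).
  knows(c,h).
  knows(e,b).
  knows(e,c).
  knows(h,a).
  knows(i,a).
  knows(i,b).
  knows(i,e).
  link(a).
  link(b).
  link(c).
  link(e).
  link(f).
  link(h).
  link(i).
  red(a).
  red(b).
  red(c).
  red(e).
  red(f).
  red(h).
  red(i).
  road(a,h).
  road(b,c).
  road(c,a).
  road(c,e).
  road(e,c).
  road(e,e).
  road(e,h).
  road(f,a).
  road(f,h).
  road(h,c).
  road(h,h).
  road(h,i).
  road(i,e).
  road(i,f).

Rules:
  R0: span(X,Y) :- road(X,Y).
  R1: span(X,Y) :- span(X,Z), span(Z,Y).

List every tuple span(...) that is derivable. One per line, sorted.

round 1: derive span(a,h) via R0 from road(a,h)
round 1: derive span(b,c) via R0 from road(b,c)
round 1: derive span(c,a) via R0 from road(c,a)
round 1: derive span(c,e) via R0 from road(c,e)
round 1: derive span(e,c) via R0 from road(e,c)
round 1: derive span(e,e) via R0 from road(e,e)
round 1: derive span(e,h) via R0 from road(e,h)
round 1: derive span(f,a) via R0 from road(f,a)
round 1: derive span(f,h) via R0 from road(f,h)
round 1: derive span(h,c) via R0 from road(h,c)
round 1: derive span(h,h) via R0 from road(h,h)
round 1: derive span(h,i) via R0 from road(h,i)
round 1: derive span(i,e) via R0 from road(i,e)
round 1: derive span(i,f) via R0 from road(i,f)
round 2: derive span(a,c) via R1 from span(a,h), span(h,c)
round 2: derive span(a,i) via R1 from span(a,h), span(h,i)
round 2: derive span(b,a) via R1 from span(b,c), span(c,a)
round 2: derive span(b,e) via R1 from span(b,c), span(c,e)
round 2: derive span(c,c) via R1 from span(c,e), span(e,c)
round 2: derive span(c,h) via R1 from span(c,a), span(a,h)
round 2: derive span(e,a) via R1 from span(e,c), span(c,a)
round 2: derive span(e,i) via R1 from span(e,h), span(h,i)
round 2: derive span(f,c) via R1 from span(f,h), span(h,c)
round 2: derive span(f,i) via R1 from span(f,h), span(h,i)
round 2: derive span(h,a) via R1 from span(h,c), span(c,a)
round 2: derive span(h,e) via R1 from span(h,c), span(c,e)
round 2: derive span(h,f) via R1 from span(h,i), span(i,f)
round 2: derive span(i,a) via R1 from span(i,f), span(f,a)
round 2: derive span(i,c) via R1 from span(i,e), span(e,c)
round 2: derive span(i,h) via R1 from span(i,e), span(e,h)
round 3: derive span(a,a) via R1 from span(a,c), span(c,a)
round 3: derive span(a,e) via R1 from span(a,c), span(c,e)
round 3: derive span(a,f) via R1 from span(a,h), span(h,f)
round 3: derive span(b,h) via R1 from span(b,a), span(a,h)
round 3: derive span(b,i) via R1 from span(b,a), span(a,i)
round 3: derive span(c,f) via R1 from span(c,h), span(h,f)
round 3: derive span(c,i) via R1 from span(c,a), span(a,i)
round 3: derive span(e,f) via R1 from span(e,h), span(h,f)
round 3: derive span(f,e) via R1 from span(f,c), span(c,e)
round 3: derive span(f,f) via R1 from span(f,h), span(h,f)
round 3: derive span(i,i) via R1 from span(i,a), span(a,i)
round 4: derive span(b,f) via R1 from span(b,a), span(a,f)

span(a,a)
span(a,c)
span(a,e)
span(a,f)
span(a,h)
span(a,i)
span(b,a)
span(b,c)
span(b,e)
span(b,f)
span(b,h)
span(b,i)
span(c,a)
span(c,c)
span(c,e)
span(c,f)
span(c,h)
span(c,i)
span(e,a)
span(e,c)
span(e,e)
span(e,f)
span(e,h)
span(e,i)
span(f,a)
span(f,c)
span(f,e)
span(f,f)
span(f,h)
span(f,i)
span(h,a)
span(h,c)
span(h,e)
span(h,f)
span(h,h)
span(h,i)
span(i,a)
span(i,c)
span(i,e)
span(i,f)
span(i,h)
span(i,i)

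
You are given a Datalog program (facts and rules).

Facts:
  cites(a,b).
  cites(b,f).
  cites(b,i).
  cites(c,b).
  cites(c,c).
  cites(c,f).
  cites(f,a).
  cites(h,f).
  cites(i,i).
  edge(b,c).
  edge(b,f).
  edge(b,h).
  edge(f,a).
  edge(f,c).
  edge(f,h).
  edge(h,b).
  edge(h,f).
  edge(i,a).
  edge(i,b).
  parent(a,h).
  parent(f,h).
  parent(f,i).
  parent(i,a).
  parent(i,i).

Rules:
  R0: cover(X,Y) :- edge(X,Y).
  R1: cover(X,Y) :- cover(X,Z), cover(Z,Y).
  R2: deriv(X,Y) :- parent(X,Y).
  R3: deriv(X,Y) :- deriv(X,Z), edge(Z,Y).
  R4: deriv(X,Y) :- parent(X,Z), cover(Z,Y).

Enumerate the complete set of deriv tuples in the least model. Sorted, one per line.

round 1: derive cover(b,c) via R0 from edge(b,c)
round 1: derive cover(b,f) via R0 from edge(b,f)
round 1: derive cover(b,h) via R0 from edge(b,h)
round 1: derive cover(f,a) via R0 from edge(f,a)
round 1: derive cover(f,c) via R0 from edge(f,c)
round 1: derive cover(f,h) via R0 from edge(f,h)
round 1: derive cover(h,b) via R0 from edge(h,b)
round 1: derive cover(h,f) via R0 from edge(h,f)
round 1: derive cover(i,a) via R0 from edge(i,a)
round 1: derive cover(i,b) via R0 from edge(i,b)
round 1: derive deriv(a,h) via R2 from parent(a,h)
round 1: derive deriv(f,h) via R2 from parent(f,h)
round 1: derive deriv(f,i) via R2 from parent(f,i)
round 1: derive deriv(i,a) via R2 from parent(i,a)
round 1: derive deriv(i,i) via R2 from parent(i,i)
round 2: derive cover(b,a) via R1 from cover(b,f), cover(f,a)
round 2: derive cover(b,b) via R1 from cover(b,h), cover(h,b)
round 2: derive cover(f,b) via R1 from cover(f,h), cover(h,b)
round 2: derive cover(f,f) via R1 from cover(f,h), cover(h,f)
round 2: derive cover(h,a) via R1 from cover(h,f), cover(f,a)
round 2: derive cover(h,c) via R1 from cover(h,b), cover(b,c)
round 2: derive cover(h,h) via R1 from cover(h,b), cover(b,h)
round 2: derive cover(i,c) via R1 from cover(i,b), cover(b,c)
round 2: derive cover(i,f) via R1 from cover(i,b), cover(b,f)
round 2: derive cover(i,h) via R1 from cover(i,b), cover(b,h)
round 2: derive deriv(a,b) via R3 from deriv(a,h), edge(h,b)
round 2: derive deriv(a,f) via R3 from deriv(a,h), edge(h,f)
round 2: derive deriv(f,a) via R3 from deriv(f,i), edge(i,a)
round 2: derive deriv(f,b) via R3 from deriv(f,h), edge(h,b)
round 2: derive deriv(f,f) via R3 from deriv(f,h), edge(h,f)
round 2: derive deriv(i,b) via R3 from deriv(i,i), edge(i,b)
round 3: derive deriv(a,a) via R3 from deriv(a,f), edge(f,a)
round 3: derive deriv(a,c) via R3 from deriv(a,b), edge(b,c)
round 3: derive deriv(f,c) via R3 from deriv(f,b), edge(b,c)
round 3: derive deriv(i,c) via R3 from deriv(i,b), edge(b,c)
round 3: derive deriv(i,f) via R3 from deriv(i,b), edge(b,f)
round 3: derive deriv(i,h) via R3 from deriv(i,b), edge(b,h)

deriv(a,a)
deriv(a,b)
deriv(a,c)
deriv(a,f)
deriv(a,h)
deriv(f,a)
deriv(f,b)
deriv(f,c)
deriv(f,f)
deriv(f,h)
deriv(f,i)
deriv(i,a)
deriv(i,b)
deriv(i,c)
deriv(i,f)
deriv(i,h)
deriv(i,i)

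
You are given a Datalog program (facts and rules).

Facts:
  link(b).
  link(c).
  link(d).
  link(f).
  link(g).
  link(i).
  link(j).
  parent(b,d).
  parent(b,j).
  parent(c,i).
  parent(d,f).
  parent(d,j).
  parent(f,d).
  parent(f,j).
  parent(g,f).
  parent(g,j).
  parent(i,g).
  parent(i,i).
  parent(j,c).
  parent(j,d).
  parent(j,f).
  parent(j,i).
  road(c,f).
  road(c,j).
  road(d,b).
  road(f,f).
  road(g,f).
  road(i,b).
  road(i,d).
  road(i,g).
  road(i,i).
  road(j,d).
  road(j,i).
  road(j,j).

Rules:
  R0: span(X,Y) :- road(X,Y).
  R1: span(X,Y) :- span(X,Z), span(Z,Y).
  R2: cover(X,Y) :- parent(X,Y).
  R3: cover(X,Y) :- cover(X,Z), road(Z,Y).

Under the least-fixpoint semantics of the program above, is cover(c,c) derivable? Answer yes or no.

no

round 1: derive cover(b,d) via R2 from parent(b,d)
round 1: derive cover(b,j) via R2 from parent(b,j)
round 1: derive cover(c,i) via R2 from parent(c,i)
round 1: derive cover(d,f) via R2 from parent(d,f)
round 1: derive cover(d,j) via R2 from parent(d,j)
round 1: derive cover(f,d) via R2 from parent(f,d)
round 1: derive cover(f,j) via R2 from parent(f,j)
round 1: derive cover(g,f) via R2 from parent(g,f)
round 1: derive cover(g,j) via R2 from parent(g,j)
round 1: derive cover(i,g) via R2 from parent(i,g)
round 1: derive cover(i,i) via R2 from parent(i,i)
round 1: derive cover(j,c) via R2 from parent(j,c)
round 1: derive cover(j,d) via R2 from parent(j,d)
round 1: derive cover(j,f) via R2 from parent(j,f)
round 1: derive cover(j,i) via R2 from parent(j,i)
round 2: derive cover(b,b) via R3 from cover(b,d), road(d,b)
round 2: derive cover(b,i) via R3 from cover(b,j), road(j,i)
round 2: derive cover(c,b) via R3 from cover(c,i), road(i,b)
round 2: derive cover(c,d) via R3 from cover(c,i), road(i,d)
round 2: derive cover(c,g) via R3 from cover(c,i), road(i,g)
round 2: derive cover(d,d) via R3 from cover(d,j), road(j,d)
round 2: derive cover(d,i) via R3 from cover(d,j), road(j,i)
round 2: derive cover(f,b) via R3 from cover(f,d), road(d,b)
round 2: derive cover(f,i) via R3 from cover(f,j), road(j,i)
round 2: derive cover(g,d) via R3 from cover(g,j), road(j,d)
round 2: derive cover(g,i) via R3 from cover(g,j), road(j,i)
round 2: derive cover(i,b) via R3 from cover(i,i), road(i,b)
round 2: derive cover(i,d) via R3 from cover(i,i), road(i,d)
round 2: derive cover(i,f) via R3 from cover(i,g), road(g,f)
round 2: derive cover(j,b) via R3 from cover(j,d), road(d,b)
round 2: derive cover(j,g) via R3 from cover(j,i), road(i,g)
round 2: derive cover(j,j) via R3 from cover(j,c), road(c,j)
round 3: derive cover(b,g) via R3 from cover(b,i), road(i,g)
round 3: derive cover(c,f) via R3 from cover(c,g), road(g,f)
round 3: derive cover(d,b) via R3 from cover(d,d), road(d,b)
round 3: derive cover(d,g) via R3 from cover(d,i), road(i,g)
round 3: derive cover(f,g) via R3 from cover(f,i), road(i,g)
round 3: derive cover(g,b) via R3 from cover(g,d), road(d,b)
round 3: derive cover(g,g) via R3 from cover(g,i), road(i,g)
round 4: derive cover(b,f) via R3 from cover(b,g), road(g,f)
round 4: derive cover(f,f) via R3 from cover(f,g), road(g,f)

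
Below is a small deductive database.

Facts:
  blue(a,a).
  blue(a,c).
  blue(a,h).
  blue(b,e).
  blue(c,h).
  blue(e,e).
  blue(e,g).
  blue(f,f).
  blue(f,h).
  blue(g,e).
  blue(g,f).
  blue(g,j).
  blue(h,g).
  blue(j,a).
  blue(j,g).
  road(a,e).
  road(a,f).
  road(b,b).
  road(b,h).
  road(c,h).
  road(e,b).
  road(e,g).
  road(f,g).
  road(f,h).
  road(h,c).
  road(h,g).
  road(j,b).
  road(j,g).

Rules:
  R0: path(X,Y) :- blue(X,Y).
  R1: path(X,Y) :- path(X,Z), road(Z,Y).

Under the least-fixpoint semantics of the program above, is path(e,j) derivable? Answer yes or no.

round 1: derive path(a,a) via R0 from blue(a,a)
round 1: derive path(a,c) via R0 from blue(a,c)
round 1: derive path(a,h) via R0 from blue(a,h)
round 1: derive path(b,e) via R0 from blue(b,e)
round 1: derive path(c,h) via R0 from blue(c,h)
round 1: derive path(e,e) via R0 from blue(e,e)
round 1: derive path(e,g) via R0 from blue(e,g)
round 1: derive path(f,f) via R0 from blue(f,f)
round 1: derive path(f,h) via R0 from blue(f,h)
round 1: derive path(g,e) via R0 from blue(g,e)
round 1: derive path(g,f) via R0 from blue(g,f)
round 1: derive path(g,j) via R0 from blue(g,j)
round 1: derive path(h,g) via R0 from blue(h,g)
round 1: derive path(j,a) via R0 from blue(j,a)
round 1: derive path(j,g) via R0 from blue(j,g)
round 2: derive path(a,e) via R1 from path(a,a), road(a,e)
round 2: derive path(a,f) via R1 from path(a,a), road(a,f)
round 2: derive path(a,g) via R1 from path(a,h), road(h,g)
round 2: derive path(b,b) via R1 from path(b,e), road(e,b)
round 2: derive path(b,g) via R1 from path(b,e), road(e,g)
round 2: derive path(c,c) via R1 from path(c,h), road(h,c)
round 2: derive path(c,g) via R1 from path(c,h), road(h,g)
round 2: derive path(e,b) via R1 from path(e,e), road(e,b)
round 2: derive path(f,c) via R1 from path(f,h), road(h,c)
round 2: derive path(f,g) via R1 from path(f,f), road(f,g)
round 2: derive path(g,b) via R1 from path(g,e), road(e,b)
round 2: derive path(g,g) via R1 from path(g,e), road(e,g)
round 2: derive path(g,h) via R1 from path(g,f), road(f,h)
round 2: derive path(j,e) via R1 from path(j,a), road(a,e)
round 2: derive path(j,f) via R1 from path(j,a), road(a,f)
round 3: derive path(a,b) via R1 from path(a,e), road(e,b)
round 3: derive path(b,h) via R1 from path(b,b), road(b,h)
round 3: derive path(e,h) via R1 from path(e,b), road(b,h)
round 3: derive path(g,c) via R1 from path(g,h), road(h,c)
round 3: derive path(j,b) via R1 from path(j,e), road(e,b)
round 3: derive path(j,h) via R1 from path(j,f), road(f,h)
round 4: derive path(b,c) via R1 from path(b,h), road(h,c)
round 4: derive path(e,c) via R1 from path(e,h), road(h,c)
round 4: derive path(j,c) via R1 from path(j,h), road(h,c)

no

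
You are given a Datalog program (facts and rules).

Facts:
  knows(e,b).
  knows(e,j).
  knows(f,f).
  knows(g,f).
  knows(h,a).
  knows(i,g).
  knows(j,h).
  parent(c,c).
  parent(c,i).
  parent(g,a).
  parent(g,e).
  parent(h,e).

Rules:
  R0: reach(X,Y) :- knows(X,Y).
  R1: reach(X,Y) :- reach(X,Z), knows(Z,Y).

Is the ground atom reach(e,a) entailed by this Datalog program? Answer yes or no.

round 1: derive reach(e,b) via R0 from knows(e,b)
round 1: derive reach(e,j) via R0 from knows(e,j)
round 1: derive reach(f,f) via R0 from knows(f,f)
round 1: derive reach(g,f) via R0 from knows(g,f)
round 1: derive reach(h,a) via R0 from knows(h,a)
round 1: derive reach(i,g) via R0 from knows(i,g)
round 1: derive reach(j,h) via R0 from knows(j,h)
round 2: derive reach(e,h) via R1 from reach(e,j), knows(j,h)
round 2: derive reach(i,f) via R1 from reach(i,g), knows(g,f)
round 2: derive reach(j,a) via R1 from reach(j,h), knows(h,a)
round 3: derive reach(e,a) via R1 from reach(e,h), knows(h,a)

yes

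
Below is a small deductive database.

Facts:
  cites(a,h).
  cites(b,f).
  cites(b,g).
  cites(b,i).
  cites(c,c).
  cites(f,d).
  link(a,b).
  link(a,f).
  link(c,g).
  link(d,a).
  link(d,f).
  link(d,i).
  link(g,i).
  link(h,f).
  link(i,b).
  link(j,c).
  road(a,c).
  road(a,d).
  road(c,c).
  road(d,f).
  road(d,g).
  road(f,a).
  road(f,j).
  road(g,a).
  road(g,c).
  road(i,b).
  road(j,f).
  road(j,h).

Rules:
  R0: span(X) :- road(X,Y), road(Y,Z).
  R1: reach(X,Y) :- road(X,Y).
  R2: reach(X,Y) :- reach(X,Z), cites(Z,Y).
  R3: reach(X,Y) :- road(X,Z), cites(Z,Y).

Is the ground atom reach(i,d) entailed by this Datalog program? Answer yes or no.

yes

round 1: derive reach(a,c) via R1 from road(a,c)
round 1: derive reach(a,d) via R1 from road(a,d)
round 1: derive reach(c,c) via R1 from road(c,c)
round 1: derive reach(d,f) via R1 from road(d,f)
round 1: derive reach(d,g) via R1 from road(d,g)
round 1: derive reach(f,a) via R1 from road(f,a)
round 1: derive reach(f,j) via R1 from road(f,j)
round 1: derive reach(g,a) via R1 from road(g,a)
round 1: derive reach(g,c) via R1 from road(g,c)
round 1: derive reach(i,b) via R1 from road(i,b)
round 1: derive reach(j,f) via R1 from road(j,f)
round 1: derive reach(j,h) via R1 from road(j,h)
round 1: derive reach(d,d) via R3 from road(d,f), cites(f,d)
round 1: derive reach(f,h) via R3 from road(f,a), cites(a,h)
round 1: derive reach(g,h) via R3 from road(g,a), cites(a,h)
round 1: derive reach(i,f) via R3 from road(i,b), cites(b,f)
round 1: derive reach(i,g) via R3 from road(i,b), cites(b,g)
round 1: derive reach(i,i) via R3 from road(i,b), cites(b,i)
round 1: derive reach(j,d) via R3 from road(j,f), cites(f,d)
round 2: derive reach(i,d) via R2 from reach(i,f), cites(f,d)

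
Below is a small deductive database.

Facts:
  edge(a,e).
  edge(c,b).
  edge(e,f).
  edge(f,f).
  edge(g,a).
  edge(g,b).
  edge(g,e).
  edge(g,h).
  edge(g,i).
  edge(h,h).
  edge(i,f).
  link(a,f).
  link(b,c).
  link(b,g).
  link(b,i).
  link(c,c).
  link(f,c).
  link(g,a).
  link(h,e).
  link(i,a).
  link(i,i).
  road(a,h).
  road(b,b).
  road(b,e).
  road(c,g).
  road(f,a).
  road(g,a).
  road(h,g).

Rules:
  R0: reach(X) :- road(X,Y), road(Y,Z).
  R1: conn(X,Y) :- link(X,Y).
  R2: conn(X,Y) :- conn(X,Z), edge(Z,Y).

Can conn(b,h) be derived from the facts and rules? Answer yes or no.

yes

round 1: derive conn(a,f) via R1 from link(a,f)
round 1: derive conn(b,c) via R1 from link(b,c)
round 1: derive conn(b,g) via R1 from link(b,g)
round 1: derive conn(b,i) via R1 from link(b,i)
round 1: derive conn(c,c) via R1 from link(c,c)
round 1: derive conn(f,c) via R1 from link(f,c)
round 1: derive conn(g,a) via R1 from link(g,a)
round 1: derive conn(h,e) via R1 from link(h,e)
round 1: derive conn(i,a) via R1 from link(i,a)
round 1: derive conn(i,i) via R1 from link(i,i)
round 2: derive conn(b,a) via R2 from conn(b,g), edge(g,a)
round 2: derive conn(b,b) via R2 from conn(b,c), edge(c,b)
round 2: derive conn(b,e) via R2 from conn(b,g), edge(g,e)
round 2: derive conn(b,f) via R2 from conn(b,i), edge(i,f)
round 2: derive conn(b,h) via R2 from conn(b,g), edge(g,h)
round 2: derive conn(c,b) via R2 from conn(c,c), edge(c,b)
round 2: derive conn(f,b) via R2 from conn(f,c), edge(c,b)
round 2: derive conn(g,e) via R2 from conn(g,a), edge(a,e)
round 2: derive conn(h,f) via R2 from conn(h,e), edge(e,f)
round 2: derive conn(i,e) via R2 from conn(i,a), edge(a,e)
round 2: derive conn(i,f) via R2 from conn(i,i), edge(i,f)
round 3: derive conn(g,f) via R2 from conn(g,e), edge(e,f)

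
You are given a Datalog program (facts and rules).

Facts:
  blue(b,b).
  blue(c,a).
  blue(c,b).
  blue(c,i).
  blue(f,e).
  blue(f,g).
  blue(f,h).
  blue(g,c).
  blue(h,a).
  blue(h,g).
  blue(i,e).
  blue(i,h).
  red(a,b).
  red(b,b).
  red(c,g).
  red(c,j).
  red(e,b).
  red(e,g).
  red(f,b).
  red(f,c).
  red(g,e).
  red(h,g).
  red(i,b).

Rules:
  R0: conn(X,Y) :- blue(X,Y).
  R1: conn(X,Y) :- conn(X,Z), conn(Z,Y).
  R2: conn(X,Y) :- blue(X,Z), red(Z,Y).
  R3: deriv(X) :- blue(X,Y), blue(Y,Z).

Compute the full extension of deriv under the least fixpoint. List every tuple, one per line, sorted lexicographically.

round 1: derive deriv(b) via R3 from blue(b,b), blue(b,b)
round 1: derive deriv(c) via R3 from blue(c,b), blue(b,b)
round 1: derive deriv(f) via R3 from blue(f,g), blue(g,c)
round 1: derive deriv(g) via R3 from blue(g,c), blue(c,a)
round 1: derive deriv(h) via R3 from blue(h,g), blue(g,c)
round 1: derive deriv(i) via R3 from blue(i,h), blue(h,a)

deriv(b)
deriv(c)
deriv(f)
deriv(g)
deriv(h)
deriv(i)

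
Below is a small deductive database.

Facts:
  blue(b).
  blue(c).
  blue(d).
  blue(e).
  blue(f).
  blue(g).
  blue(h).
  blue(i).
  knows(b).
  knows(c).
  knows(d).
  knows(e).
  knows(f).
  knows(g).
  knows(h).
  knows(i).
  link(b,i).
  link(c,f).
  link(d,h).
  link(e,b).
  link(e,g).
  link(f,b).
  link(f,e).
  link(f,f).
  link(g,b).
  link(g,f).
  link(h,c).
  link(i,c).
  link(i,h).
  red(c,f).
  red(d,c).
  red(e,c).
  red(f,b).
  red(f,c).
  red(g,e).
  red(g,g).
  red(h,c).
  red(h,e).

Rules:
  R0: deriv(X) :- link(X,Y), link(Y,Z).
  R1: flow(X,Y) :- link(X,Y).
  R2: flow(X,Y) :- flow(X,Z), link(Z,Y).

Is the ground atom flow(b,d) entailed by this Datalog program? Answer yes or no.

round 1: derive flow(b,i) via R1 from link(b,i)
round 1: derive flow(c,f) via R1 from link(c,f)
round 1: derive flow(d,h) via R1 from link(d,h)
round 1: derive flow(e,b) via R1 from link(e,b)
round 1: derive flow(e,g) via R1 from link(e,g)
round 1: derive flow(f,b) via R1 from link(f,b)
round 1: derive flow(f,e) via R1 from link(f,e)
round 1: derive flow(f,f) via R1 from link(f,f)
round 1: derive flow(g,b) via R1 from link(g,b)
round 1: derive flow(g,f) via R1 from link(g,f)
round 1: derive flow(h,c) via R1 from link(h,c)
round 1: derive flow(i,c) via R1 from link(i,c)
round 1: derive flow(i,h) via R1 from link(i,h)
round 2: derive flow(b,c) via R2 from flow(b,i), link(i,c)
round 2: derive flow(b,h) via R2 from flow(b,i), link(i,h)
round 2: derive flow(c,b) via R2 from flow(c,f), link(f,b)
round 2: derive flow(c,e) via R2 from flow(c,f), link(f,e)
round 2: derive flow(d,c) via R2 from flow(d,h), link(h,c)
round 2: derive flow(e,f) via R2 from flow(e,g), link(g,f)
round 2: derive flow(e,i) via R2 from flow(e,b), link(b,i)
round 2: derive flow(f,g) via R2 from flow(f,e), link(e,g)
round 2: derive flow(f,i) via R2 from flow(f,b), link(b,i)
round 2: derive flow(g,e) via R2 from flow(g,f), link(f,e)
round 2: derive flow(g,i) via R2 from flow(g,b), link(b,i)
round 2: derive flow(h,f) via R2 from flow(h,c), link(c,f)
round 2: derive flow(i,f) via R2 from flow(i,c), link(c,f)
round 3: derive flow(b,f) via R2 from flow(b,c), link(c,f)
round 3: derive flow(c,g) via R2 from flow(c,e), link(e,g)
round 3: derive flow(c,i) via R2 from flow(c,b), link(b,i)
round 3: derive flow(d,f) via R2 from flow(d,c), link(c,f)
round 3: derive flow(e,c) via R2 from flow(e,i), link(i,c)
round 3: derive flow(e,e) via R2 from flow(e,f), link(f,e)
round 3: derive flow(e,h) via R2 from flow(e,i), link(i,h)
round 3: derive flow(f,c) via R2 from flow(f,i), link(i,c)
round 3: derive flow(f,h) via R2 from flow(f,i), link(i,h)
round 3: derive flow(g,c) via R2 from flow(g,i), link(i,c)
round 3: derive flow(g,g) via R2 from flow(g,e), link(e,g)
round 3: derive flow(g,h) via R2 from flow(g,i), link(i,h)
round 3: derive flow(h,b) via R2 from flow(h,f), link(f,b)
round 3: derive flow(h,e) via R2 from flow(h,f), link(f,e)
round 3: derive flow(i,b) via R2 from flow(i,f), link(f,b)
round 3: derive flow(i,e) via R2 from flow(i,f), link(f,e)
round 4: derive flow(b,b) via R2 from flow(b,f), link(f,b)
round 4: derive flow(b,e) via R2 from flow(b,f), link(f,e)
round 4: derive flow(c,c) via R2 from flow(c,i), link(i,c)
round 4: derive flow(c,h) via R2 from flow(c,i), link(i,h)
round 4: derive flow(d,b) via R2 from flow(d,f), link(f,b)
round 4: derive flow(d,e) via R2 from flow(d,f), link(f,e)
round 4: derive flow(h,g) via R2 from flow(h,e), link(e,g)
round 4: derive flow(h,i) via R2 from flow(h,b), link(b,i)
round 4: derive flow(i,g) via R2 from flow(i,e), link(e,g)
round 4: derive flow(i,i) via R2 from flow(i,b), link(b,i)
round 5: derive flow(b,g) via R2 from flow(b,e), link(e,g)
round 5: derive flow(d,g) via R2 from flow(d,e), link(e,g)
round 5: derive flow(d,i) via R2 from flow(d,b), link(b,i)
round 5: derive flow(h,h) via R2 from flow(h,i), link(i,h)

no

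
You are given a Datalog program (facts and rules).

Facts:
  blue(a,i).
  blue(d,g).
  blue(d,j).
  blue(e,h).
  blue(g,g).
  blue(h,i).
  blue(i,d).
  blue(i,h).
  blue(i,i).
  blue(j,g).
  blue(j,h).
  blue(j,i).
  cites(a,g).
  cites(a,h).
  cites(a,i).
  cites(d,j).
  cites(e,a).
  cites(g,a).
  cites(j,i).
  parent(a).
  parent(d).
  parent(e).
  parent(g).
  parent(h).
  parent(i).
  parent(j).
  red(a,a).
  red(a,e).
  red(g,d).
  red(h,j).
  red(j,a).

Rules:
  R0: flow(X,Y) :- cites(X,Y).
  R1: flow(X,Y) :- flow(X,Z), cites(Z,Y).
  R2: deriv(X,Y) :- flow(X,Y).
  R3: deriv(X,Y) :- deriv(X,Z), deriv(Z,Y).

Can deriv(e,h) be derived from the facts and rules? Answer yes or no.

round 1: derive flow(a,g) via R0 from cites(a,g)
round 1: derive flow(a,h) via R0 from cites(a,h)
round 1: derive flow(a,i) via R0 from cites(a,i)
round 1: derive flow(d,j) via R0 from cites(d,j)
round 1: derive flow(e,a) via R0 from cites(e,a)
round 1: derive flow(g,a) via R0 from cites(g,a)
round 1: derive flow(j,i) via R0 from cites(j,i)
round 2: derive flow(a,a) via R1 from flow(a,g), cites(g,a)
round 2: derive flow(d,i) via R1 from flow(d,j), cites(j,i)
round 2: derive flow(e,g) via R1 from flow(e,a), cites(a,g)
round 2: derive flow(e,h) via R1 from flow(e,a), cites(a,h)
round 2: derive flow(e,i) via R1 from flow(e,a), cites(a,i)
round 2: derive flow(g,g) via R1 from flow(g,a), cites(a,g)
round 2: derive flow(g,h) via R1 from flow(g,a), cites(a,h)
round 2: derive flow(g,i) via R1 from flow(g,a), cites(a,i)
round 2: derive deriv(a,g) via R2 from flow(a,g)
round 2: derive deriv(a,h) via R2 from flow(a,h)
round 2: derive deriv(a,i) via R2 from flow(a,i)
round 2: derive deriv(d,j) via R2 from flow(d,j)
round 2: derive deriv(e,a) via R2 from flow(e,a)
round 2: derive deriv(g,a) via R2 from flow(g,a)
round 2: derive deriv(j,i) via R2 from flow(j,i)
round 3: derive deriv(a,a) via R2 from flow(a,a)
round 3: derive deriv(d,i) via R2 from flow(d,i)
round 3: derive deriv(e,g) via R2 from flow(e,g)
round 3: derive deriv(e,h) via R2 from flow(e,h)
round 3: derive deriv(e,i) via R2 from flow(e,i)
round 3: derive deriv(g,g) via R2 from flow(g,g)
round 3: derive deriv(g,h) via R2 from flow(g,h)
round 3: derive deriv(g,i) via R2 from flow(g,i)

yes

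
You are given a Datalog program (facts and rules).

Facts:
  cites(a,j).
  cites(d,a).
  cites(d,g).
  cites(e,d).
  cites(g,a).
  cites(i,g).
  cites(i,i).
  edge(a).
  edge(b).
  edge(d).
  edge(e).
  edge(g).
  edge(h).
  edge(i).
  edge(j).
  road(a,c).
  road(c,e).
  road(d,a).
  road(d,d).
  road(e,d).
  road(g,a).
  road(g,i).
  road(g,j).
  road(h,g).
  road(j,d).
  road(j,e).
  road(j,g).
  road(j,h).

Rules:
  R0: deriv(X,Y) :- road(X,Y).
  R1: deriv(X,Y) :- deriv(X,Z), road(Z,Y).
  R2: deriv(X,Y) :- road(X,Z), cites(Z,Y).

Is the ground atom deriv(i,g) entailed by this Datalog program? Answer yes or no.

no

round 1: derive deriv(a,c) via R0 from road(a,c)
round 1: derive deriv(c,e) via R0 from road(c,e)
round 1: derive deriv(d,a) via R0 from road(d,a)
round 1: derive deriv(d,d) via R0 from road(d,d)
round 1: derive deriv(e,d) via R0 from road(e,d)
round 1: derive deriv(g,a) via R0 from road(g,a)
round 1: derive deriv(g,i) via R0 from road(g,i)
round 1: derive deriv(g,j) via R0 from road(g,j)
round 1: derive deriv(h,g) via R0 from road(h,g)
round 1: derive deriv(j,d) via R0 from road(j,d)
round 1: derive deriv(j,e) via R0 from road(j,e)
round 1: derive deriv(j,g) via R0 from road(j,g)
round 1: derive deriv(j,h) via R0 from road(j,h)
round 1: derive deriv(c,d) via R2 from road(c,e), cites(e,d)
round 1: derive deriv(d,g) via R2 from road(d,d), cites(d,g)
round 1: derive deriv(d,j) via R2 from road(d,a), cites(a,j)
round 1: derive deriv(e,a) via R2 from road(e,d), cites(d,a)
round 1: derive deriv(e,g) via R2 from road(e,d), cites(d,g)
round 1: derive deriv(g,g) via R2 from road(g,i), cites(i,g)
round 1: derive deriv(h,a) via R2 from road(h,g), cites(g,a)
round 1: derive deriv(j,a) via R2 from road(j,d), cites(d,a)
round 2: derive deriv(a,e) via R1 from deriv(a,c), road(c,e)
round 2: derive deriv(c,a) via R1 from deriv(c,d), road(d,a)
round 2: derive deriv(d,c) via R1 from deriv(d,a), road(a,c)
round 2: derive deriv(d,e) via R1 from deriv(d,j), road(j,e)
round 2: derive deriv(d,h) via R1 from deriv(d,j), road(j,h)
round 2: derive deriv(d,i) via R1 from deriv(d,g), road(g,i)
round 2: derive deriv(e,c) via R1 from deriv(e,a), road(a,c)
round 2: derive deriv(e,i) via R1 from deriv(e,g), road(g,i)
round 2: derive deriv(e,j) via R1 from deriv(e,g), road(g,j)
round 2: derive deriv(g,c) via R1 from deriv(g,a), road(a,c)
round 2: derive deriv(g,d) via R1 from deriv(g,j), road(j,d)
round 2: derive deriv(g,e) via R1 from deriv(g,j), road(j,e)
round 2: derive deriv(g,h) via R1 from deriv(g,j), road(j,h)
round 2: derive deriv(h,c) via R1 from deriv(h,a), road(a,c)
round 2: derive deriv(h,i) via R1 from deriv(h,g), road(g,i)
round 2: derive deriv(h,j) via R1 from deriv(h,g), road(g,j)
round 2: derive deriv(j,c) via R1 from deriv(j,a), road(a,c)
round 2: derive deriv(j,i) via R1 from deriv(j,g), road(g,i)
round 2: derive deriv(j,j) via R1 from deriv(j,g), road(g,j)
round 3: derive deriv(a,d) via R1 from deriv(a,e), road(e,d)
round 3: derive deriv(c,c) via R1 from deriv(c,a), road(a,c)
round 3: derive deriv(e,e) via R1 from deriv(e,c), road(c,e)
round 3: derive deriv(e,h) via R1 from deriv(e,j), road(j,h)
round 3: derive deriv(h,d) via R1 from deriv(h,j), road(j,d)
round 3: derive deriv(h,e) via R1 from deriv(h,c), road(c,e)
round 3: derive deriv(h,h) via R1 from deriv(h,j), road(j,h)
round 4: derive deriv(a,a) via R1 from deriv(a,d), road(d,a)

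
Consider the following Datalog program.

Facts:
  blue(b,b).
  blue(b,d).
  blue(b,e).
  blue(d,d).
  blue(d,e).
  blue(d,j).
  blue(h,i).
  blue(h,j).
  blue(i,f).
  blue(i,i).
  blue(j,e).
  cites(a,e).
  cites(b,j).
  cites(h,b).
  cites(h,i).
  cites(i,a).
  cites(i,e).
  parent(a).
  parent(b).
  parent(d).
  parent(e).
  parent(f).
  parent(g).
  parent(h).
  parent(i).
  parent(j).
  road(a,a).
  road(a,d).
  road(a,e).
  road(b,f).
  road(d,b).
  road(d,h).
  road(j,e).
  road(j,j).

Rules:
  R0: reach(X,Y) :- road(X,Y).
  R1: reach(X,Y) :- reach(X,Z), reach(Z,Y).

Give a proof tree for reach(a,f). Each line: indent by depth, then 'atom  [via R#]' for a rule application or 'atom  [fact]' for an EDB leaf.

round 1: derive reach(a,a) via R0 from road(a,a)
round 1: derive reach(a,d) via R0 from road(a,d)
round 1: derive reach(a,e) via R0 from road(a,e)
round 1: derive reach(b,f) via R0 from road(b,f)
round 1: derive reach(d,b) via R0 from road(d,b)
round 1: derive reach(d,h) via R0 from road(d,h)
round 1: derive reach(j,e) via R0 from road(j,e)
round 1: derive reach(j,j) via R0 from road(j,j)
round 2: derive reach(a,b) via R1 from reach(a,d), reach(d,b)
round 2: derive reach(a,h) via R1 from reach(a,d), reach(d,h)
round 2: derive reach(d,f) via R1 from reach(d,b), reach(b,f)
round 3: derive reach(a,f) via R1 from reach(a,b), reach(b,f)

reach(a,f)  [via R1]
  reach(a,b)  [via R1]
    reach(a,d)  [via R0]
      road(a,d)  [fact]
    reach(d,b)  [via R0]
      road(d,b)  [fact]
  reach(b,f)  [via R0]
    road(b,f)  [fact]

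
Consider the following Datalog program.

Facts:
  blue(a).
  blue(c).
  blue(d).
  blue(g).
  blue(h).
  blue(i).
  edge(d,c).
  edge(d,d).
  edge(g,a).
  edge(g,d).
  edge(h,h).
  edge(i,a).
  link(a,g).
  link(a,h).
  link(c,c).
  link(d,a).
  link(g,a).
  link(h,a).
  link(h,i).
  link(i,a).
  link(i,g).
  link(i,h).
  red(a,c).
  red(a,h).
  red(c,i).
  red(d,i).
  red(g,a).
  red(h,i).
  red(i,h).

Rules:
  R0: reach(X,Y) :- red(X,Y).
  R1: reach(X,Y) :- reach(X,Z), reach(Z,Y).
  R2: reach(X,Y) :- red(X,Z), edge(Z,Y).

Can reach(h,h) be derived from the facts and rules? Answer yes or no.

round 1: derive reach(a,c) via R0 from red(a,c)
round 1: derive reach(a,h) via R0 from red(a,h)
round 1: derive reach(c,i) via R0 from red(c,i)
round 1: derive reach(d,i) via R0 from red(d,i)
round 1: derive reach(g,a) via R0 from red(g,a)
round 1: derive reach(h,i) via R0 from red(h,i)
round 1: derive reach(i,h) via R0 from red(i,h)
round 1: derive reach(c,a) via R2 from red(c,i), edge(i,a)
round 1: derive reach(d,a) via R2 from red(d,i), edge(i,a)
round 1: derive reach(h,a) via R2 from red(h,i), edge(i,a)
round 2: derive reach(a,a) via R1 from reach(a,c), reach(c,a)
round 2: derive reach(a,i) via R1 from reach(a,c), reach(c,i)
round 2: derive reach(c,c) via R1 from reach(c,a), reach(a,c)
round 2: derive reach(c,h) via R1 from reach(c,a), reach(a,h)
round 2: derive reach(d,c) via R1 from reach(d,a), reach(a,c)
round 2: derive reach(d,h) via R1 from reach(d,a), reach(a,h)
round 2: derive reach(g,c) via R1 from reach(g,a), reach(a,c)
round 2: derive reach(g,h) via R1 from reach(g,a), reach(a,h)
round 2: derive reach(h,c) via R1 from reach(h,a), reach(a,c)
round 2: derive reach(h,h) via R1 from reach(h,a), reach(a,h)
round 2: derive reach(i,a) via R1 from reach(i,h), reach(h,a)
round 2: derive reach(i,i) via R1 from reach(i,h), reach(h,i)
round 3: derive reach(g,i) via R1 from reach(g,a), reach(a,i)
round 3: derive reach(i,c) via R1 from reach(i,a), reach(a,c)

yes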